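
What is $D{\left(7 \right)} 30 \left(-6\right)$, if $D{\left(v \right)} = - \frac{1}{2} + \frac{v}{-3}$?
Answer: $510$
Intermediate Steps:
$D{\left(v \right)} = - \frac{1}{2} - \frac{v}{3}$ ($D{\left(v \right)} = \left(-1\right) \frac{1}{2} + v \left(- \frac{1}{3}\right) = - \frac{1}{2} - \frac{v}{3}$)
$D{\left(7 \right)} 30 \left(-6\right) = \left(- \frac{1}{2} - \frac{7}{3}\right) 30 \left(-6\right) = \left(- \frac{17}{6}\right) 30 \left(-6\right) = \left(-85\right) \left(-6\right) = 510$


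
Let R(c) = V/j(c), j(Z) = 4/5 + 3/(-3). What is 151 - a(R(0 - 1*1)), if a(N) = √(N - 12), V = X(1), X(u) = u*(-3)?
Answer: 151 - √3 ≈ 149.27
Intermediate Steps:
X(u) = -3*u
j(Z) = -⅕ (j(Z) = 4*(⅕) + 3*(-⅓) = ⅘ - 1 = -⅕)
V = -3 (V = -3*1 = -3)
R(c) = 15 (R(c) = -3/(-⅕) = -3*(-5) = 15)
a(N) = √(-12 + N)
151 - a(R(0 - 1*1)) = 151 - √(-12 + 15) = 151 - √3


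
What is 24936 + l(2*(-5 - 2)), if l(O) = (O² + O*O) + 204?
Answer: 25532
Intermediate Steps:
l(O) = 204 + 2*O² (l(O) = (O² + O²) + 204 = 2*O² + 204 = 204 + 2*O²)
24936 + l(2*(-5 - 2)) = 24936 + (204 + 2*(2*(-5 - 2))²) = 24936 + (204 + 2*(2*(-7))²) = 24936 + (204 + 2*(-14)²) = 24936 + (204 + 2*196) = 24936 + (204 + 392) = 24936 + 596 = 25532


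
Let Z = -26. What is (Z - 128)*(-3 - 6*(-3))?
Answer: -2310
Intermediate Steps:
(Z - 128)*(-3 - 6*(-3)) = (-26 - 128)*(-3 - 6*(-3)) = -154*(-3 + 18) = -154*15 = -2310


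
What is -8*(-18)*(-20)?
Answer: -2880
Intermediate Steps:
-8*(-18)*(-20) = 144*(-20) = -2880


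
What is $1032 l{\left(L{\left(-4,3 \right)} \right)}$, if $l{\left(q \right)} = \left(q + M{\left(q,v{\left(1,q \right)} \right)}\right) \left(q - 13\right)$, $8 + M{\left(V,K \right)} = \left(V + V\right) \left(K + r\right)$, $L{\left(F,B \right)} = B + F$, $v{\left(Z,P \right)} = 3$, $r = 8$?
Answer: $447888$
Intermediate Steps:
$M{\left(V,K \right)} = -8 + 2 V \left(8 + K\right)$ ($M{\left(V,K \right)} = -8 + \left(V + V\right) \left(K + 8\right) = -8 + 2 V \left(8 + K\right)$)
$l{\left(q \right)} = \left(-13 + q\right) \left(-8 + 23 q\right)$ ($l{\left(q \right)} = \left(q + \left(-8 + 16 q + 2 \cdot 3 q\right)\right) \left(q - 13\right) = \left(q + \left(-8 + 16 q + 6 q\right)\right) \left(-13 + q\right) = \left(q + \left(-8 + 22 q\right)\right) \left(-13 + q\right) = \left(-8 + 23 q\right) \left(-13 + q\right) = \left(-13 + q\right) \left(-8 + 23 q\right)$)
$1032 l{\left(L{\left(-4,3 \right)} \right)} = 1032 \left(104 - 307 \left(3 - 4\right) + 23 \left(3 - 4\right)^{2}\right) = 1032 \left(104 - -307 + 23 \left(-1\right)^{2}\right) = 1032 \left(104 + 307 + 23 \cdot 1\right) = 1032 \left(104 + 307 + 23\right) = 1032 \cdot 434 = 447888$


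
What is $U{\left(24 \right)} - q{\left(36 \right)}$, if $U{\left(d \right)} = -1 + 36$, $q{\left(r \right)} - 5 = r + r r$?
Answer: $-1302$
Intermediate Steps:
$q{\left(r \right)} = 5 + r + r^{2}$ ($q{\left(r \right)} = 5 + \left(r + r r\right) = 5 + \left(r + r^{2}\right) = 5 + r + r^{2}$)
$U{\left(d \right)} = 35$
$U{\left(24 \right)} - q{\left(36 \right)} = 35 - \left(5 + 36 + 36^{2}\right) = 35 - \left(5 + 36 + 1296\right) = 35 - 1337 = -1302$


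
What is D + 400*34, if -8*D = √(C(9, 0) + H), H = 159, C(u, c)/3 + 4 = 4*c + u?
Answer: 13600 - √174/8 ≈ 13598.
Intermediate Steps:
C(u, c) = -12 + 3*u + 12*c (C(u, c) = -12 + 3*(4*c + u) = -12 + 3*(u + 4*c) = -12 + (3*u + 12*c) = -12 + 3*u + 12*c)
D = -√174/8 (D = -√((-12 + 3*9 + 12*0) + 159)/8 = -√((-12 + 27 + 0) + 159)/8 = -√(15 + 159)/8 = -√174/8 ≈ -1.6489)
D + 400*34 = -√174/8 + 400*34 = -√174/8 + 13600 = 13600 - √174/8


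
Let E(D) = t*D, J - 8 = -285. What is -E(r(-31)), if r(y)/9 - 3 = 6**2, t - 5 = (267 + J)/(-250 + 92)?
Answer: -140400/79 ≈ -1777.2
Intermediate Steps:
J = -277 (J = 8 - 285 = -277)
t = 400/79 (t = 5 + (267 - 277)/(-250 + 92) = 5 - 10/(-158) = 5 - 10*(-1/158) = 5 + 5/79 = 400/79 ≈ 5.0633)
r(y) = 351 (r(y) = 27 + 9*6**2 = 27 + 9*36 = 27 + 324 = 351)
E(D) = 400*D/79
-E(r(-31)) = -400*351/79 = -1*140400/79 = -140400/79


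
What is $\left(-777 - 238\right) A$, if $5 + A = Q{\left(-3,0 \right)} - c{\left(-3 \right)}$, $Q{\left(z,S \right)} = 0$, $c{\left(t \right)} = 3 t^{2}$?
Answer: $32480$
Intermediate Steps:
$A = -32$ ($A = -5 + \left(0 - 3 \left(-3\right)^{2}\right) = -5 + \left(0 - 3 \cdot 9\right) = -5 + \left(0 - 27\right) = -5 - 27 = -32$)
$\left(-777 - 238\right) A = \left(-777 - 238\right) \left(-32\right) = \left(-1015\right) \left(-32\right) = 32480$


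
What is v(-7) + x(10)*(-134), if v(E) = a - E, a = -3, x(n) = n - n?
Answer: 4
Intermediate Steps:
x(n) = 0
v(E) = -3 - E
v(-7) + x(10)*(-134) = (-3 - 1*(-7)) + 0*(-134) = (-3 + 7) + 0 = 4 + 0 = 4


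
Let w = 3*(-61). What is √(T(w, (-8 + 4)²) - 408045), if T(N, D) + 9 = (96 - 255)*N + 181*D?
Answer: I*√376061 ≈ 613.24*I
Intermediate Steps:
w = -183
T(N, D) = -9 - 159*N + 181*D (T(N, D) = -9 + ((96 - 255)*N + 181*D) = -9 + (-159*N + 181*D) = -9 - 159*N + 181*D)
√(T(w, (-8 + 4)²) - 408045) = √((-9 - 159*(-183) + 181*(-8 + 4)²) - 408045) = √((-9 + 29097 + 181*(-4)²) - 408045) = √((-9 + 29097 + 181*16) - 408045) = √((-9 + 29097 + 2896) - 408045) = √(31984 - 408045) = √(-376061) = I*√376061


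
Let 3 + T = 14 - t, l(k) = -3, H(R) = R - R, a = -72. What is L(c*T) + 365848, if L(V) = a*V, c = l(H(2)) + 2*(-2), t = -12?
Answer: 377440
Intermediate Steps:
H(R) = 0
T = 23 (T = -3 + (14 - 1*(-12)) = -3 + (14 + 12) = -3 + 26 = 23)
c = -7 (c = -3 + 2*(-2) = -3 - 4 = -7)
L(V) = -72*V
L(c*T) + 365848 = -(-504)*23 + 365848 = -72*(-161) + 365848 = 11592 + 365848 = 377440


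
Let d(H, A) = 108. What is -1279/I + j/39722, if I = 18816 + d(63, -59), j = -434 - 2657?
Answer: -54649261/375849564 ≈ -0.14540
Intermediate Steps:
j = -3091
I = 18924 (I = 18816 + 108 = 18924)
-1279/I + j/39722 = -1279/18924 - 3091/39722 = -54649261/375849564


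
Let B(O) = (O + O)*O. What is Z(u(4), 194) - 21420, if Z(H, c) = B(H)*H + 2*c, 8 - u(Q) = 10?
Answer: -21048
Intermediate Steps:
B(O) = 2*O**2 (B(O) = (2*O)*O = 2*O**2)
u(Q) = -2 (u(Q) = 8 - 1*10 = 8 - 10 = -2)
Z(H, c) = 2*c + 2*H**3 (Z(H, c) = (2*H**2)*H + 2*c = 2*H**3 + 2*c = 2*c + 2*H**3)
Z(u(4), 194) - 21420 = (2*194 + 2*(-2)**3) - 21420 = (388 + 2*(-8)) - 21420 = (388 - 16) - 21420 = 372 - 21420 = -21048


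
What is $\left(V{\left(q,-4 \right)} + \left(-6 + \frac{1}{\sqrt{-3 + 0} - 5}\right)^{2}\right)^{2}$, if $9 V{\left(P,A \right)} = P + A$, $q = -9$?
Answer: $\frac{23560309 i + 47568476 \sqrt{3}}{648 \left(23 i + 55 \sqrt{3}\right)} \approx 1348.3 + 56.147 i$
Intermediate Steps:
$V{\left(P,A \right)} = \frac{A}{9} + \frac{P}{9}$ ($V{\left(P,A \right)} = \frac{P + A}{9} = \frac{A + P}{9} = \frac{A}{9} + \frac{P}{9}$)
$\left(V{\left(q,-4 \right)} + \left(-6 + \frac{1}{\sqrt{-3 + 0} - 5}\right)^{2}\right)^{2} = \left(\left(\frac{1}{9} \left(-4\right) + \frac{1}{9} \left(-9\right)\right) + \left(-6 + \frac{1}{\sqrt{-3 + 0} - 5}\right)^{2}\right)^{2} = \left(\left(- \frac{4}{9} - 1\right) + \left(-6 + \frac{1}{\sqrt{-3} - 5}\right)^{2}\right)^{2} = \left(- \frac{13}{9} + \left(-6 + \frac{1}{i \sqrt{3} - 5}\right)^{2}\right)^{2} = \left(- \frac{13}{9} + \left(-6 + \frac{1}{-5 + i \sqrt{3}}\right)^{2}\right)^{2}$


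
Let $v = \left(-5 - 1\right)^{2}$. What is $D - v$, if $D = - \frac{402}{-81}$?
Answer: $- \frac{838}{27} \approx -31.037$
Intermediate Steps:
$v = 36$ ($v = \left(-6\right)^{2} = 36$)
$D = \frac{134}{27}$ ($D = \left(-402\right) \left(- \frac{1}{81}\right) = \frac{134}{27} \approx 4.963$)
$D - v = \frac{134}{27} - 36 = - \frac{838}{27}$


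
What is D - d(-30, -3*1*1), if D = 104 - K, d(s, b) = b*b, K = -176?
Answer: 271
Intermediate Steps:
d(s, b) = b²
D = 280 (D = 104 - 1*(-176) = 104 + 176 = 280)
D - d(-30, -3*1*1) = 280 - (-3*1*1)² = 280 - (-3*1)² = 280 - 1*(-3)² = 280 - 1*9 = 280 - 9 = 271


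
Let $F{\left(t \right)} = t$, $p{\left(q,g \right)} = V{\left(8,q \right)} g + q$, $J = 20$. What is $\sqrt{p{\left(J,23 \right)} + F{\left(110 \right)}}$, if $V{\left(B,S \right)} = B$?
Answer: $\sqrt{314} \approx 17.72$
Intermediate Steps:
$p{\left(q,g \right)} = q + 8 g$ ($p{\left(q,g \right)} = 8 g + q = q + 8 g$)
$\sqrt{p{\left(J,23 \right)} + F{\left(110 \right)}} = \sqrt{\left(20 + 8 \cdot 23\right) + 110} = \sqrt{\left(20 + 184\right) + 110} = \sqrt{204 + 110} = \sqrt{314}$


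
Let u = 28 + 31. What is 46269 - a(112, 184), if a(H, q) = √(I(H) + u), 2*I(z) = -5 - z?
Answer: 46269 - √2/2 ≈ 46268.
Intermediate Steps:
I(z) = -5/2 - z/2 (I(z) = (-5 - z)/2 = -5/2 - z/2)
u = 59
a(H, q) = √(113/2 - H/2) (a(H, q) = √((-5/2 - H/2) + 59) = √(113/2 - H/2))
46269 - a(112, 184) = 46269 - √(226 - 2*112)/2 = 46269 - √(226 - 224)/2 = 46269 - √2/2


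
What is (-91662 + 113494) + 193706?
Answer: 215538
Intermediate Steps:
(-91662 + 113494) + 193706 = 21832 + 193706 = 215538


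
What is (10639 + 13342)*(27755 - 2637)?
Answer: 602354758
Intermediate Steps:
(10639 + 13342)*(27755 - 2637) = 23981*25118 = 602354758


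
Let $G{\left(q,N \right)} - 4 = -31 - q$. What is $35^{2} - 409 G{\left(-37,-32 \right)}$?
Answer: $-2865$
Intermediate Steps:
$G{\left(q,N \right)} = -27 - q$ ($G{\left(q,N \right)} = 4 - \left(31 + q\right) = -27 - q$)
$35^{2} - 409 G{\left(-37,-32 \right)} = 35^{2} - 409 \left(-27 - -37\right) = 1225 - 409 \left(-27 + 37\right) = 1225 - 4090 = -2865$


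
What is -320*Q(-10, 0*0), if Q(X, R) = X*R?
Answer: 0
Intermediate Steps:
Q(X, R) = R*X
-320*Q(-10, 0*0) = -320*0*0*(-10) = -0*(-10) = -320*0 = 0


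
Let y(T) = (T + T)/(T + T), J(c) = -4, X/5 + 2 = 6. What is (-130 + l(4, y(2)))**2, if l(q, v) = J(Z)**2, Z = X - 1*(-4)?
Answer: 12996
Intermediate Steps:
X = 20 (X = -10 + 5*6 = -10 + 30 = 20)
Z = 24 (Z = 20 - 1*(-4) = 20 + 4 = 24)
y(T) = 1 (y(T) = (2*T)/((2*T)) = (2*T)*(1/(2*T)) = 1)
l(q, v) = 16 (l(q, v) = (-4)**2 = 16)
(-130 + l(4, y(2)))**2 = (-130 + 16)**2 = (-114)**2 = 12996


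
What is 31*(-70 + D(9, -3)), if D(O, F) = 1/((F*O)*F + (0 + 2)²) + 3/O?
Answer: -550622/255 ≈ -2159.3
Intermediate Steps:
D(O, F) = 1/(4 + O*F²) + 3/O (D(O, F) = 1/(O*F² + 2²) + 3/O = 1/(O*F² + 4) + 3/O = 1/(4 + O*F²) + 3/O)
31*(-70 + D(9, -3)) = 31*(-70 + (12 + 9 + 3*9*(-3)²)/(9*(4 + 9*(-3)²))) = 31*(-70 + (12 + 9 + 3*9*9)/(9*(4 + 9*9))) = 31*(-70 + (12 + 9 + 243)/(9*(4 + 81))) = 31*(-70 + (⅑)*264/85) = 31*(-70 + (⅑)*(1/85)*264) = 31*(-70 + 88/255) = 31*(-17762/255) = -550622/255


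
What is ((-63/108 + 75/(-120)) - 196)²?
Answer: 22401289/576 ≈ 38891.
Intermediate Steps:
((-63/108 + 75/(-120)) - 196)² = ((-63*1/108 + 75*(-1/120)) - 196)² = ((-7/12 - 5/8) - 196)² = (-29/24 - 196)² = (-4733/24)² = 22401289/576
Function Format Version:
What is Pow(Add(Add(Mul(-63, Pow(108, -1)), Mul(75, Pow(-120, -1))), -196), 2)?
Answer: Rational(22401289, 576) ≈ 38891.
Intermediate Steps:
Pow(Add(Add(Mul(-63, Pow(108, -1)), Mul(75, Pow(-120, -1))), -196), 2) = Pow(Add(Add(Mul(-63, Rational(1, 108)), Mul(75, Rational(-1, 120))), -196), 2) = Pow(Add(Add(Rational(-7, 12), Rational(-5, 8)), -196), 2) = Pow(Add(Rational(-29, 24), -196), 2) = Pow(Rational(-4733, 24), 2) = Rational(22401289, 576)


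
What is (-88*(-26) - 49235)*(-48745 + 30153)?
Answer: 872838624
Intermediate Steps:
(-88*(-26) - 49235)*(-48745 + 30153) = (2288 - 49235)*(-18592) = -46947*(-18592) = 872838624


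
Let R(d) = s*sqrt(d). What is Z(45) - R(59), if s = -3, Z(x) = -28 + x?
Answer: 17 + 3*sqrt(59) ≈ 40.043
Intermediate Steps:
R(d) = -3*sqrt(d)
Z(45) - R(59) = (-28 + 45) - (-3)*sqrt(59) = 17 + 3*sqrt(59)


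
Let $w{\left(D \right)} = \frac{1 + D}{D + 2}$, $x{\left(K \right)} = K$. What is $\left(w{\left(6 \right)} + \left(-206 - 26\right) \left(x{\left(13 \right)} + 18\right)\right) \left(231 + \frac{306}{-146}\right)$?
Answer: $- \frac{480654795}{292} \approx -1.6461 \cdot 10^{6}$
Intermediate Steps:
$w{\left(D \right)} = \frac{1 + D}{2 + D}$
$\left(w{\left(6 \right)} + \left(-206 - 26\right) \left(x{\left(13 \right)} + 18\right)\right) \left(231 + \frac{306}{-146}\right) = \left(\frac{1 + 6}{2 + 6} + \left(-206 - 26\right) \left(13 + 18\right)\right) \left(231 + \frac{306}{-146}\right) = \left(\frac{1}{8} \cdot 7 - 7192\right) \left(231 + 306 \left(- \frac{1}{146}\right)\right) = \left(\frac{1}{8} \cdot 7 - 7192\right) \left(231 - \frac{153}{73}\right) = \left(\frac{7}{8} - 7192\right) \frac{16710}{73} = \left(- \frac{57529}{8}\right) \frac{16710}{73} = - \frac{480654795}{292}$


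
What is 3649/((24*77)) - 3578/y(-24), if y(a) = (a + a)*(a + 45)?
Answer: 15313/2772 ≈ 5.5242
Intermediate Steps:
y(a) = 2*a*(45 + a) (y(a) = (2*a)*(45 + a) = 2*a*(45 + a))
3649/((24*77)) - 3578/y(-24) = 3649/((24*77)) - 3578*(-1/(48*(45 - 24))) = 3649/1848 - 3578/(2*(-24)*21) = 3649*(1/1848) - 3578/(-1008) = 3649/1848 - 3578*(-1/1008) = 3649/1848 + 1789/504 = 15313/2772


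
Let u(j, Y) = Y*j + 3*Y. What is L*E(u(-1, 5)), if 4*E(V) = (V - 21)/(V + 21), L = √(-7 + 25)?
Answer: -33*√2/124 ≈ -0.37636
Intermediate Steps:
u(j, Y) = 3*Y + Y*j
L = 3*√2 (L = √18 = 3*√2 ≈ 4.2426)
E(V) = (-21 + V)/(4*(21 + V)) (E(V) = ((V - 21)/(V + 21))/4 = ((-21 + V)/(21 + V))/4 = (-21 + V)/(4*(21 + V)))
L*E(u(-1, 5)) = (3*√2)*((-21 + 5*(3 - 1))/(4*(21 + 5*(3 - 1)))) = (3*√2)*((-21 + 5*2)/(4*(21 + 5*2))) = (3*√2)*((-21 + 10)/(4*(21 + 10))) = (3*√2)*((¼)*(-11)/31) = (3*√2)*((¼)*(1/31)*(-11)) = (3*√2)*(-11/124) = -33*√2/124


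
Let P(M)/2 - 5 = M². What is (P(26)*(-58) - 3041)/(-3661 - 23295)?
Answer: 82037/26956 ≈ 3.0434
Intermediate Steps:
P(M) = 10 + 2*M²
(P(26)*(-58) - 3041)/(-3661 - 23295) = ((10 + 2*26²)*(-58) - 3041)/(-3661 - 23295) = ((10 + 2*676)*(-58) - 3041)/(-26956) = ((10 + 1352)*(-58) - 3041)*(-1/26956) = (1362*(-58) - 3041)*(-1/26956) = (-78996 - 3041)*(-1/26956) = -82037*(-1/26956) = 82037/26956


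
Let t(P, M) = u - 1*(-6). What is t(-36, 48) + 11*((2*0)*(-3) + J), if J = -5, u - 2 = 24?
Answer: -23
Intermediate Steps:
u = 26 (u = 2 + 24 = 26)
t(P, M) = 32 (t(P, M) = 26 - 1*(-6) = 26 + 6 = 32)
t(-36, 48) + 11*((2*0)*(-3) + J) = 32 + 11*((2*0)*(-3) - 5) = 32 + 11*(0*(-3) - 5) = 32 + 11*(0 - 5) = 32 + 11*(-5) = 32 - 55 = -23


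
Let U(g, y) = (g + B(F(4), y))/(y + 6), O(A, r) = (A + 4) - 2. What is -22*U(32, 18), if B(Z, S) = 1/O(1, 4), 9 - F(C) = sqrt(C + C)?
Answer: -1067/36 ≈ -29.639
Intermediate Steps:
O(A, r) = 2 + A (O(A, r) = (4 + A) - 2 = 2 + A)
F(C) = 9 - sqrt(2)*sqrt(C) (F(C) = 9 - sqrt(C + C) = 9 - sqrt(2*C) = 9 - sqrt(2)*sqrt(C))
B(Z, S) = 1/3 (B(Z, S) = 1/(2 + 1) = 1/3)
U(g, y) = (1/3 + g)/(6 + y) (U(g, y) = (g + 1/3)/(y + 6) = (1/3 + g)/(6 + y))
-22*U(32, 18) = -22*(1/3 + 32)/(6 + 18) = -22*97/(24*3) = -11*97/(12*3) = -22*97/72 = -1067/36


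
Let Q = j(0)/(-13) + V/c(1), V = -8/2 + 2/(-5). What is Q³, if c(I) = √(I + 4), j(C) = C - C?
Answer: -10648*√5/3125 ≈ -7.6191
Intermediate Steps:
j(C) = 0
V = -22/5 (V = -8*½ + 2*(-⅕) = -4 - ⅖ = -22/5 ≈ -4.4000)
c(I) = √(4 + I)
Q = -22*√5/25 (Q = 0/(-13) - 22/(5*√(4 + 1)) = 0*(-1/13) - 22*√5/5/5 = 0 - 22*√5/25 = -22*√5/25 ≈ -1.9677)
Q³ = (-22*√5/25)³ = -10648*√5/3125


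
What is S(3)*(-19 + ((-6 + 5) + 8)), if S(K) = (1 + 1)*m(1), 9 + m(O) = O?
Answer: 192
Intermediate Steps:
m(O) = -9 + O
S(K) = -16 (S(K) = (1 + 1)*(-9 + 1) = 2*(-8) = -16)
S(3)*(-19 + ((-6 + 5) + 8)) = -16*(-19 + ((-6 + 5) + 8)) = -16*(-19 + (-1 + 8)) = -16*(-19 + 7) = -16*(-12) = 192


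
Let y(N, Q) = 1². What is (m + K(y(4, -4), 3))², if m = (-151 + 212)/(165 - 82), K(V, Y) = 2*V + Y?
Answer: 226576/6889 ≈ 32.890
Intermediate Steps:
y(N, Q) = 1
K(V, Y) = Y + 2*V
m = 61/83 ≈ 0.73494
(m + K(y(4, -4), 3))² = (61/83 + (3 + 2*1))² = (61/83 + (3 + 2))² = (61/83 + 5)² = (476/83)² = 226576/6889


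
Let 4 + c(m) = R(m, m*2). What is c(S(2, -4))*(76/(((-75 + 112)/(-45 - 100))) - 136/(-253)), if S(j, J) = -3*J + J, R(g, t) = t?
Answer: -33396336/9361 ≈ -3567.6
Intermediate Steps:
S(j, J) = -2*J
c(m) = -4 + 2*m (c(m) = -4 + m*2 = -4 + 2*m)
c(S(2, -4))*(76/(((-75 + 112)/(-45 - 100))) - 136/(-253)) = (-4 + 2*(-2*(-4)))*(76/(((-75 + 112)/(-45 - 100))) - 136/(-253)) = (-4 + 2*8)*(76/((37/(-145))) - 136*(-1/253)) = (-4 + 16)*(76/((37*(-1/145))) + 136/253) = 12*(76/(-37/145) + 136/253) = 12*(76*(-145/37) + 136/253) = 12*(-11020/37 + 136/253) = 12*(-2783028/9361) = -33396336/9361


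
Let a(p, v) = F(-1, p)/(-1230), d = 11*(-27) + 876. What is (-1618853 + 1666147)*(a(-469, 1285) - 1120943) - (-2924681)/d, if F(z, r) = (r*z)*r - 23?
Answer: -6291477699776521/118695 ≈ -5.3005e+10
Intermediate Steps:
d = 579 (d = -297 + 876 = 579)
F(z, r) = -23 + z*r² (F(z, r) = z*r² - 23 = -23 + z*r²)
a(p, v) = 23/1230 + p²/1230 (a(p, v) = (-23 - p²)/(-1230) = (-23 - p²)*(-1/1230) = 23/1230 + p²/1230)
(-1618853 + 1666147)*(a(-469, 1285) - 1120943) - (-2924681)/d = (-1618853 + 1666147)*((23/1230 + (1/1230)*(-469)²) - 1120943) - (-2924681)/579 = 47294*((23/1230 + (1/1230)*219961) - 1120943) - (-2924681)/579 = 47294*((23/1230 + 219961/1230) - 1120943) - 1*(-2924681/579) = 47294*(36664/205 - 1120943) + 2924681/579 = 47294*(-229756651/205) + 2924681/579 = -10866111052394/205 + 2924681/579 = -6291477699776521/118695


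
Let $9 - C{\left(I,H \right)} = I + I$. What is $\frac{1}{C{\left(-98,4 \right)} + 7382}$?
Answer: $\frac{1}{7587} \approx 0.0001318$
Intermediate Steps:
$C{\left(I,H \right)} = 9 - 2 I$ ($C{\left(I,H \right)} = 9 - \left(I + I\right) = 9 - 2 I$)
$\frac{1}{C{\left(-98,4 \right)} + 7382} = \frac{1}{\left(9 - -196\right) + 7382} = \frac{1}{\left(9 + 196\right) + 7382} = \frac{1}{205 + 7382} = \frac{1}{7587}$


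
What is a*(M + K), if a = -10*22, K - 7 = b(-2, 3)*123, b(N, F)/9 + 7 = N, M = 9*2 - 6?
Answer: 2187680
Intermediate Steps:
M = 12 (M = 18 - 6 = 12)
b(N, F) = -63 + 9*N
K = -9956 (K = 7 + (-63 + 9*(-2))*123 = 7 + (-63 - 18)*123 = 7 - 81*123 = 7 - 9963 = -9956)
a = -220
a*(M + K) = -220*(12 - 9956) = -220*(-9944) = 2187680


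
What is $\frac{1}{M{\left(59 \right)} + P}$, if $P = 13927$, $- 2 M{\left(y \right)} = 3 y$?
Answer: $\frac{2}{27677} \approx 7.2262 \cdot 10^{-5}$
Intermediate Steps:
$M{\left(y \right)} = - \frac{3 y}{2}$
$\frac{1}{M{\left(59 \right)} + P} = \frac{1}{\left(- \frac{3}{2}\right) 59 + 13927} = \frac{1}{- \frac{177}{2} + 13927} = \frac{1}{\frac{27677}{2}} = \frac{2}{27677}$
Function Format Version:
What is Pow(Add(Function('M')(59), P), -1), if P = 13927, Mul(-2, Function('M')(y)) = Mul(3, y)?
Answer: Rational(2, 27677) ≈ 7.2262e-5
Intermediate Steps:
Function('M')(y) = Mul(Rational(-3, 2), y) (Function('M')(y) = Mul(Rational(-1, 2), Mul(3, y)) = Mul(Rational(-3, 2), y))
Pow(Add(Function('M')(59), P), -1) = Pow(Add(Mul(Rational(-3, 2), 59), 13927), -1) = Pow(Add(Rational(-177, 2), 13927), -1) = Pow(Rational(27677, 2), -1) = Rational(2, 27677)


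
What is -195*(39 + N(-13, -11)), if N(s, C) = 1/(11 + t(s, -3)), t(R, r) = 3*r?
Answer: -15405/2 ≈ -7702.5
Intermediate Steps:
N(s, C) = 1/2 (N(s, C) = 1/(11 + 3*(-3)) = 1/(11 - 9) = 1/2)
-195*(39 + N(-13, -11)) = -195*(39 + 1/2) = -195*79/2 = -15405/2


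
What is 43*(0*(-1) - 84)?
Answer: -3612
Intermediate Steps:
43*(0*(-1) - 84) = 43*(0 - 84) = 43*(-84) = -3612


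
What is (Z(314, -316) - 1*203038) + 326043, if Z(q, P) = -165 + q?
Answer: 123154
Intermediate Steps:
(Z(314, -316) - 1*203038) + 326043 = ((-165 + 314) - 1*203038) + 326043 = (149 - 203038) + 326043 = -202889 + 326043 = 123154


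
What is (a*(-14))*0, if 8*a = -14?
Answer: 0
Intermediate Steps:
a = -7/4 (a = (1/8)*(-14) = -7/4 ≈ -1.7500)
(a*(-14))*0 = -7/4*(-14)*0 = (49/2)*0 = 0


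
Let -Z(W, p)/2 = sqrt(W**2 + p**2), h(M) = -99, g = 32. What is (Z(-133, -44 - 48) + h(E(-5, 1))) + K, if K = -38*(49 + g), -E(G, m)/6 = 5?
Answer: -3177 - 2*sqrt(26153) ≈ -3500.4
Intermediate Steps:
E(G, m) = -30 (E(G, m) = -6*5 = -30)
K = -3078 (K = -38*(49 + 32) = -38*81 = -3078)
Z(W, p) = -2*sqrt(W**2 + p**2)
(Z(-133, -44 - 48) + h(E(-5, 1))) + K = (-2*sqrt((-133)**2 + (-44 - 48)**2) - 99) - 3078 = (-2*sqrt(17689 + (-92)**2) - 99) - 3078 = (-2*sqrt(17689 + 8464) - 99) - 3078 = (-2*sqrt(26153) - 99) - 3078 = (-99 - 2*sqrt(26153)) - 3078 = -3177 - 2*sqrt(26153)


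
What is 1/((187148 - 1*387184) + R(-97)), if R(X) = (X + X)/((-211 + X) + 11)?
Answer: -297/59410498 ≈ -4.9991e-6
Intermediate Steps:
R(X) = 2*X/(-200 + X) (R(X) = (2*X)/(-200 + X) = 2*X/(-200 + X))
1/((187148 - 1*387184) + R(-97)) = 1/((187148 - 1*387184) + 2*(-97)/(-200 - 97)) = 1/((187148 - 387184) + 2*(-97)/(-297)) = 1/(-200036 + 2*(-97)*(-1/297)) = 1/(-200036 + 194/297) = 1/(-59410498/297) = -297/59410498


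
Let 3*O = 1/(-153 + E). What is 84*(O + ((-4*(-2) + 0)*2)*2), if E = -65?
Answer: 292978/109 ≈ 2687.9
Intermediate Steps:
O = -1/654 (O = 1/(3*(-153 - 65)) = (⅓)/(-218) = (⅓)*(-1/218) = -1/654 ≈ -0.0015291)
84*(O + ((-4*(-2) + 0)*2)*2) = 84*(-1/654 + ((-4*(-2) + 0)*2)*2) = 84*(-1/654 + ((8 + 0)*2)*2) = 84*(-1/654 + (8*2)*2) = 84*(-1/654 + 16*2) = 84*(-1/654 + 32) = 84*(20927/654) = 292978/109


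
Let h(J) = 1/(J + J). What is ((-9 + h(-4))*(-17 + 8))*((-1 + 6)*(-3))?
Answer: -9855/8 ≈ -1231.9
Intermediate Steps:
h(J) = 1/(2*J)
((-9 + h(-4))*(-17 + 8))*((-1 + 6)*(-3)) = ((-9 + (½)/(-4))*(-17 + 8))*((-1 + 6)*(-3)) = ((-9 + (½)*(-¼))*(-9))*(5*(-3)) = ((-9 - ⅛)*(-9))*(-15) = -73/8*(-9)*(-15) = (657/8)*(-15) = -9855/8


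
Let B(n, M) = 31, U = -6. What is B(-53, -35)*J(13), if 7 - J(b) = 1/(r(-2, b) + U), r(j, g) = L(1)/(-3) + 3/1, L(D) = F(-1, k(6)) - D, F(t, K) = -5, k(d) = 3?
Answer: 248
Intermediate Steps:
L(D) = -5 - D
r(j, g) = 5 (r(j, g) = (-5 - 1*1)/(-3) + 3/1 = (-5 - 1)*(-1/3) + 3*1 = -6*(-1/3) + 3 = 2 + 3 = 5)
J(b) = 8 (J(b) = 7 - 1/(5 - 6) = 7 - 1/(-1) = 7 - 1*(-1) = 7 + 1 = 8)
B(-53, -35)*J(13) = 31*8 = 248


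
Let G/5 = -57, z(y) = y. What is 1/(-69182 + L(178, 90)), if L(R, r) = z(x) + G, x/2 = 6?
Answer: -1/69455 ≈ -1.4398e-5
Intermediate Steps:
x = 12 (x = 2*6 = 12)
G = -285 (G = 5*(-57) = -285)
L(R, r) = -273 (L(R, r) = 12 - 285 = -273)
1/(-69182 + L(178, 90)) = 1/(-69182 - 273) = 1/(-69455) = -1/69455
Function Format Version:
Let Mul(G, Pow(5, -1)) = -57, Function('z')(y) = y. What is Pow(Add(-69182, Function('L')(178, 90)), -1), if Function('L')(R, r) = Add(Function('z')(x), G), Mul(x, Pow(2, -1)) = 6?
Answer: Rational(-1, 69455) ≈ -1.4398e-5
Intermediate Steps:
x = 12 (x = Mul(2, 6) = 12)
G = -285 (G = Mul(5, -57) = -285)
Function('L')(R, r) = -273 (Function('L')(R, r) = Add(12, -285) = -273)
Pow(Add(-69182, Function('L')(178, 90)), -1) = Pow(Add(-69182, -273), -1) = Pow(-69455, -1) = Rational(-1, 69455)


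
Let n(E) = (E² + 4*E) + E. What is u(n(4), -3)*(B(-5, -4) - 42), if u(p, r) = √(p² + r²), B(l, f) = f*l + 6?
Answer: -48*√145 ≈ -578.00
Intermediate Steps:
B(l, f) = 6 + f*l
n(E) = E² + 5*E
u(n(4), -3)*(B(-5, -4) - 42) = √((4*(5 + 4))² + (-3)²)*((6 - 4*(-5)) - 42) = √((4*9)² + 9)*((6 + 20) - 42) = √(36² + 9)*(26 - 42) = √(1296 + 9)*(-16) = √1305*(-16) = (3*√145)*(-16) = -48*√145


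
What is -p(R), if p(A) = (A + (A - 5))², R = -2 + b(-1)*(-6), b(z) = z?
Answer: -9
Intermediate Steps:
R = 4 (R = -2 - 1*(-6) = -2 + 6 = 4)
p(A) = (-5 + 2*A)² (p(A) = (A + (-5 + A))² = (-5 + 2*A)²)
-p(R) = -(-5 + 2*4)² = -(-5 + 8)² = -1*3² = -1*9 = -9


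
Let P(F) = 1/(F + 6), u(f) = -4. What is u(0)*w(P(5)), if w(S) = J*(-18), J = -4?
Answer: -288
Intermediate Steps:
P(F) = 1/(6 + F)
w(S) = 72 (w(S) = -4*(-18) = 72)
u(0)*w(P(5)) = -4*72 = -288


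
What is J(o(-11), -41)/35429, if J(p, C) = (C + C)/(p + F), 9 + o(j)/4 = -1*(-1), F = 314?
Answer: -41/4995489 ≈ -8.2074e-6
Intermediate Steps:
o(j) = -32 (o(j) = -36 + 4*(-1*(-1)) = -36 + 4*1 = -36 + 4 = -32)
J(p, C) = 2*C/(314 + p) (J(p, C) = (C + C)/(p + 314) = (2*C)/(314 + p) = 2*C/(314 + p))
J(o(-11), -41)/35429 = (2*(-41)/(314 - 32))/35429 = (2*(-41)/282)*(1/35429) = (2*(-41)*(1/282))*(1/35429) = -41/141*1/35429 = -41/4995489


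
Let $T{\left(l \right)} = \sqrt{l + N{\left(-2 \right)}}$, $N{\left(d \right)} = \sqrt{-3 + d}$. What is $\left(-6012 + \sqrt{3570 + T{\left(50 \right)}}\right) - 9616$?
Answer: $-15628 + \sqrt{3570 + \sqrt{50 + i \sqrt{5}}} \approx -15568.0 + 0.0013215 i$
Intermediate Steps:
$T{\left(l \right)} = \sqrt{l + i \sqrt{5}}$ ($T{\left(l \right)} = \sqrt{l + \sqrt{-3 - 2}} = \sqrt{l + \sqrt{-5}} = \sqrt{l + i \sqrt{5}}$)
$\left(-6012 + \sqrt{3570 + T{\left(50 \right)}}\right) - 9616 = \left(-6012 + \sqrt{3570 + \sqrt{50 + i \sqrt{5}}}\right) - 9616 = -15628 + \sqrt{3570 + \sqrt{50 + i \sqrt{5}}}$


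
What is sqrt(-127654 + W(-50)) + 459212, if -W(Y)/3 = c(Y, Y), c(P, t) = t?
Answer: 459212 + 4*I*sqrt(7969) ≈ 4.5921e+5 + 357.08*I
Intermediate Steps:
W(Y) = -3*Y
sqrt(-127654 + W(-50)) + 459212 = sqrt(-127654 - 3*(-50)) + 459212 = sqrt(-127654 + 150) + 459212 = sqrt(-127504) + 459212 = 4*I*sqrt(7969) + 459212 = 459212 + 4*I*sqrt(7969)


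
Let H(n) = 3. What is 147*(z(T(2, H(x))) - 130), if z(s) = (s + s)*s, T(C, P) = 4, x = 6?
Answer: -14406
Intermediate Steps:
z(s) = 2*s² (z(s) = (2*s)*s = 2*s²)
147*(z(T(2, H(x))) - 130) = 147*(2*4² - 130) = 147*(2*16 - 130) = 147*(32 - 130) = 147*(-98) = -14406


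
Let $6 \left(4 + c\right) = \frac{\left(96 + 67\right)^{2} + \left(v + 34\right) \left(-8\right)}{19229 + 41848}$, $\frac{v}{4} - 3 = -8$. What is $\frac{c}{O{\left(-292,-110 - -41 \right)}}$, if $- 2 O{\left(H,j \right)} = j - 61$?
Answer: $- \frac{479797}{7940010} \approx -0.060428$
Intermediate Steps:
$v = -20$ ($v = 12 + 4 \left(-8\right) = 12 - 32 = -20$)
$O{\left(H,j \right)} = \frac{61}{2} - \frac{j}{2}$ ($O{\left(H,j \right)} = - \frac{j - 61}{2} = - \frac{-61 + j}{2} = \frac{61}{2} - \frac{j}{2}$)
$c = - \frac{479797}{122154}$ ($c = -4 + \frac{\left(\left(96 + 67\right)^{2} + \left(-20 + 34\right) \left(-8\right)\right) \frac{1}{19229 + 41848}}{6} = -4 + \frac{\left(163^{2} + 14 \left(-8\right)\right) \frac{1}{61077}}{6} = -4 + \frac{\left(26569 - 112\right) \frac{1}{61077}}{6} = -4 + \frac{26457 \cdot \frac{1}{61077}}{6} = -4 + \frac{1}{6} \cdot \frac{8819}{20359} = -4 + \frac{8819}{122154} = - \frac{479797}{122154} \approx -3.9278$)
$\frac{c}{O{\left(-292,-110 - -41 \right)}} = - \frac{479797}{122154 \left(\frac{61}{2} - \frac{-110 - -41}{2}\right)} = - \frac{479797}{122154 \left(\frac{61}{2} - \frac{-110 + 41}{2}\right)} = - \frac{479797}{122154 \left(\frac{61}{2} - - \frac{69}{2}\right)} = - \frac{479797}{122154 \left(\frac{61}{2} + \frac{69}{2}\right)} = - \frac{479797}{122154 \cdot 65} = \left(- \frac{479797}{122154}\right) \frac{1}{65} = - \frac{479797}{7940010}$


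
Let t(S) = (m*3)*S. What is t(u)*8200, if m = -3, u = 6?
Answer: -442800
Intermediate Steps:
t(S) = -9*S (t(S) = (-3*3)*S = -9*S)
t(u)*8200 = -9*6*8200 = -54*8200 = -442800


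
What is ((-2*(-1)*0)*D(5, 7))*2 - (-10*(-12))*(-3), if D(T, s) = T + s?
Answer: 360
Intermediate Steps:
((-2*(-1)*0)*D(5, 7))*2 - (-10*(-12))*(-3) = ((-2*(-1)*0)*(5 + 7))*2 - (-10*(-12))*(-3) = ((2*0)*12)*2 - 120*(-3) = (0*12)*2 - 1*(-360) = 0*2 + 360 = 0 + 360 = 360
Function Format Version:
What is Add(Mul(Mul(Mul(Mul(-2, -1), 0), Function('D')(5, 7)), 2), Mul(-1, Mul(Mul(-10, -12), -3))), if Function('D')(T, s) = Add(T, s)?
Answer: 360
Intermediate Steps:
Add(Mul(Mul(Mul(Mul(-2, -1), 0), Function('D')(5, 7)), 2), Mul(-1, Mul(Mul(-10, -12), -3))) = Add(Mul(Mul(Mul(Mul(-2, -1), 0), Add(5, 7)), 2), Mul(-1, Mul(Mul(-10, -12), -3))) = Add(Mul(Mul(Mul(2, 0), 12), 2), Mul(-1, Mul(120, -3))) = Add(Mul(Mul(0, 12), 2), Mul(-1, -360)) = Add(Mul(0, 2), 360) = Add(0, 360) = 360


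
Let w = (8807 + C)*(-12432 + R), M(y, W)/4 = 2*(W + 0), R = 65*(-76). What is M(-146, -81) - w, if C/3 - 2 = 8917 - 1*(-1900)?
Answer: 716837560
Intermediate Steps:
C = 32457 (C = 6 + 3*(8917 - 1*(-1900)) = 6 + 3*(8917 + 1900) = 6 + 3*10817 = 6 + 32451 = 32457)
R = -4940
M(y, W) = 8*W (M(y, W) = 4*(2*(W + 0)) = 4*(2*W) = 8*W)
w = -716838208 (w = (8807 + 32457)*(-12432 - 4940) = 41264*(-17372) = -716838208)
M(-146, -81) - w = 8*(-81) - 1*(-716838208) = -648 + 716838208 = 716837560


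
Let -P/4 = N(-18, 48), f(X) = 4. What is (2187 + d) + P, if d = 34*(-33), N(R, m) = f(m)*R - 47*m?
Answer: 10377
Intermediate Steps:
N(R, m) = -47*m + 4*R (N(R, m) = 4*R - 47*m = -47*m + 4*R)
P = 9312 (P = -4*(-47*48 + 4*(-18)) = -4*(-2256 - 72) = -4*(-2328) = 9312)
d = -1122
(2187 + d) + P = (2187 - 1122) + 9312 = 1065 + 9312 = 10377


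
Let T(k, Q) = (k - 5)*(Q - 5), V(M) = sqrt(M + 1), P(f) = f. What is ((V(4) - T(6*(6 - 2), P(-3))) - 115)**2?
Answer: (37 + sqrt(5))**2 ≈ 1539.5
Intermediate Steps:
V(M) = sqrt(1 + M)
T(k, Q) = (-5 + Q)*(-5 + k) (T(k, Q) = (-5 + k)*(-5 + Q) = (-5 + Q)*(-5 + k))
((V(4) - T(6*(6 - 2), P(-3))) - 115)**2 = ((sqrt(1 + 4) - (25 - 5*(-3) - 30*(6 - 2) - 18*(6 - 2))) - 115)**2 = ((sqrt(5) - (25 + 15 - 30*4 - 18*4)) - 115)**2 = ((sqrt(5) - (25 + 15 - 5*24 - 3*24)) - 115)**2 = ((sqrt(5) - (25 + 15 - 120 - 72)) - 115)**2 = ((sqrt(5) - 1*(-152)) - 115)**2 = ((sqrt(5) + 152) - 115)**2 = ((152 + sqrt(5)) - 115)**2 = (37 + sqrt(5))**2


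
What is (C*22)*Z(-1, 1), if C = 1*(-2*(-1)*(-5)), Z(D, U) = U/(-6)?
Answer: 110/3 ≈ 36.667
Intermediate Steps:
Z(D, U) = -U/6 (Z(D, U) = U*(-1/6) = -U/6)
C = -10 (C = 1*(2*(-5)) = 1*(-10) = -10)
(C*22)*Z(-1, 1) = (-10*22)*(-1/6*1) = -220*(-1/6) = 110/3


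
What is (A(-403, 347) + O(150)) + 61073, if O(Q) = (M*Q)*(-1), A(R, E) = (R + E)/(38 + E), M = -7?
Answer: 3416757/55 ≈ 62123.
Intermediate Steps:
A(R, E) = (E + R)/(38 + E)
O(Q) = 7*Q (O(Q) = -7*Q*(-1) = 7*Q)
(A(-403, 347) + O(150)) + 61073 = ((347 - 403)/(38 + 347) + 7*150) + 61073 = (-56/385 + 1050) + 61073 = ((1/385)*(-56) + 1050) + 61073 = (-8/55 + 1050) + 61073 = 57742/55 + 61073 = 3416757/55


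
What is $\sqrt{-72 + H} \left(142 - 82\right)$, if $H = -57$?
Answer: $60 i \sqrt{129} \approx 681.47 i$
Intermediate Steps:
$\sqrt{-72 + H} \left(142 - 82\right) = \sqrt{-72 - 57} \left(142 - 82\right) = \sqrt{-129} \cdot 60 = i \sqrt{129} \cdot 60 = 60 i \sqrt{129}$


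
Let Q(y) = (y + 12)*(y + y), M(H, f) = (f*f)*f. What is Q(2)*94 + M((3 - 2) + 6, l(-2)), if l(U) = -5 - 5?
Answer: 4264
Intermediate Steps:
l(U) = -10
M(H, f) = f³ (M(H, f) = f²*f = f³)
Q(y) = 2*y*(12 + y) (Q(y) = (12 + y)*(2*y) = 2*y*(12 + y))
Q(2)*94 + M((3 - 2) + 6, l(-2)) = (2*2*(12 + 2))*94 + (-10)³ = (2*2*14)*94 - 1000 = 56*94 - 1000 = 5264 - 1000 = 4264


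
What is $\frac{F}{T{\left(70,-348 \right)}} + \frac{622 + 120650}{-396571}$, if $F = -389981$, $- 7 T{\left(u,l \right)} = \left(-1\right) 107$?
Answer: $- \frac{1082599062161}{42433097} \approx -25513.0$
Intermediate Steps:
$T{\left(u,l \right)} = \frac{107}{7}$ ($T{\left(u,l \right)} = - \frac{\left(-1\right) 107}{7} = \left(- \frac{1}{7}\right) \left(-107\right) = \frac{107}{7}$)
$\frac{F}{T{\left(70,-348 \right)}} + \frac{622 + 120650}{-396571} = - \frac{389981}{\frac{107}{7}} + \frac{622 + 120650}{-396571} = \left(-389981\right) \frac{7}{107} + 121272 \left(- \frac{1}{396571}\right) = - \frac{2729867}{107} - \frac{121272}{396571} = - \frac{1082599062161}{42433097}$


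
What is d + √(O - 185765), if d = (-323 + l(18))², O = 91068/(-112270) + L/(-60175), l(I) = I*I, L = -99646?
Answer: 1 + I*√3391419800391234875797/135116945 ≈ 1.0 + 431.0*I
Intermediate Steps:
l(I) = I²
O = 570723952/675584725 (O = 91068/(-112270) - 99646/(-60175) = 91068*(-1/112270) - 99646*(-1/60175) = -45534/56135 + 99646/60175 = 570723952/675584725 ≈ 0.84478)
d = 1 (d = (-323 + 18²)² = (-323 + 324)² = 1² = 1)
d + √(O - 185765) = 1 + √(570723952/675584725 - 185765) = 1 + √(-125499425715673/675584725) = 1 + I*√3391419800391234875797/135116945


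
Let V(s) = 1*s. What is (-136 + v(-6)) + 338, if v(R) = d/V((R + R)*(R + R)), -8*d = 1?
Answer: 232703/1152 ≈ 202.00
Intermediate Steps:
d = -1/8 (d = -1/8*1 = -1/8 ≈ -0.12500)
V(s) = s
v(R) = -1/(32*R**2) (v(R) = -1/(8*(R + R)**2) = -1/(4*R**2)/8 = -1/(32*R**2))
(-136 + v(-6)) + 338 = (-136 - 1/32/(-6)**2) + 338 = (-136 - 1/32*1/36) + 338 = (-136 - 1/1152) + 338 = -156673/1152 + 338 = 232703/1152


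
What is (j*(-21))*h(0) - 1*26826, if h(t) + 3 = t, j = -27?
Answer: -28527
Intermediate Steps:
h(t) = -3 + t
(j*(-21))*h(0) - 1*26826 = (-27*(-21))*(-3 + 0) - 1*26826 = 567*(-3) - 26826 = -1701 - 26826 = -28527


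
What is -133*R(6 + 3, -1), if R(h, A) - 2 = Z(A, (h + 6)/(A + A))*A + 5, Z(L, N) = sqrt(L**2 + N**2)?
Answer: -931 + 133*sqrt(229)/2 ≈ 75.328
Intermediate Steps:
R(h, A) = 7 + A*sqrt(A**2 + (6 + h)**2/(4*A**2)) (R(h, A) = 2 + (sqrt(A**2 + ((h + 6)/(A + A))**2)*A + 5) = 2 + (sqrt(A**2 + ((6 + h)/((2*A)))**2)*A + 5) = 2 + (sqrt(A**2 + ((6 + h)*(1/(2*A)))**2)*A + 5) = 2 + (sqrt(A**2 + ((6 + h)/(2*A))**2)*A + 5) = 2 + (sqrt(A**2 + (6 + h)**2/(4*A**2))*A + 5) = 2 + (A*sqrt(A**2 + (6 + h)**2/(4*A**2)) + 5) = 2 + (5 + A*sqrt(A**2 + (6 + h)**2/(4*A**2))) = 7 + A*sqrt(A**2 + (6 + h)**2/(4*A**2)))
-133*R(6 + 3, -1) = -133*(7 + (1/2)*(-1)*sqrt(((6 + (6 + 3))**2 + 4*(-1)**4)/(-1)**2)) = -133*(7 + (1/2)*(-1)*sqrt(1*((6 + 9)**2 + 4*1))) = -133*(7 + (1/2)*(-1)*sqrt(1*(15**2 + 4))) = -133*(7 + (1/2)*(-1)*sqrt(1*(225 + 4))) = -133*(7 + (1/2)*(-1)*sqrt(1*229)) = -133*(7 + (1/2)*(-1)*sqrt(229)) = -133*(7 - sqrt(229)/2) = -931 + 133*sqrt(229)/2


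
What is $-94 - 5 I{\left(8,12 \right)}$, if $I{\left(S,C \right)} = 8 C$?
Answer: $-574$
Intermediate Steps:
$-94 - 5 I{\left(8,12 \right)} = -94 - 5 \cdot 8 \cdot 12 = -94 - 480 = -574$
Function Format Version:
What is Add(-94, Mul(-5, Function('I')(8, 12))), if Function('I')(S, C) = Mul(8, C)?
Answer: -574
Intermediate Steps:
Add(-94, Mul(-5, Function('I')(8, 12))) = Add(-94, Mul(-5, Mul(8, 12))) = Add(-94, Mul(-5, 96)) = Add(-94, -480) = -574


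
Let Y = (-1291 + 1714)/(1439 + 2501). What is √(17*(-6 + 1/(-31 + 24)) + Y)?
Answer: I*√19838149205/13790 ≈ 10.214*I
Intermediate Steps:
Y = 423/3940 ≈ 0.10736
√(17*(-6 + 1/(-31 + 24)) + Y) = √(17*(-6 + 1/(-31 + 24)) + 423/3940) = √(17*(-6 + 1/(-7)) + 423/3940) = √(17*(-6 - ⅐) + 423/3940) = √(17*(-43/7) + 423/3940) = √(-731/7 + 423/3940) = √(-2877179/27580) = I*√19838149205/13790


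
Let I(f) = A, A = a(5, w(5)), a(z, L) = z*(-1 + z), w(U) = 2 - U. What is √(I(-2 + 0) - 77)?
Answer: I*√57 ≈ 7.5498*I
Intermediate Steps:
A = 20 (A = 5*(-1 + 5) = 5*4 = 20)
I(f) = 20
√(I(-2 + 0) - 77) = √(20 - 77) = √(-57) = I*√57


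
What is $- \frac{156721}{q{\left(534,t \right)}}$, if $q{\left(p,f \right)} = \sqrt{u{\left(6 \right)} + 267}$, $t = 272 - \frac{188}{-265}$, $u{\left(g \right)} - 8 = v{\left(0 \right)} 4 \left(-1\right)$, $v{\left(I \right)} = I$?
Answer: $- \frac{156721 \sqrt{11}}{55} \approx -9450.6$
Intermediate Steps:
$u{\left(g \right)} = 8$ ($u{\left(g \right)} = 8 + 0 \cdot 4 \left(-1\right) = 8 + 0 \left(-1\right) = 8 + 0 = 8$)
$t = \frac{72268}{265}$ ($t = 272 - 188 \left(- \frac{1}{265}\right) = 272 - - \frac{188}{265} = 272 + \frac{188}{265} = \frac{72268}{265} \approx 272.71$)
$q{\left(p,f \right)} = 5 \sqrt{11}$ ($q{\left(p,f \right)} = \sqrt{8 + 267} = \sqrt{275} = 5 \sqrt{11}$)
$- \frac{156721}{q{\left(534,t \right)}} = - \frac{156721}{5 \sqrt{11}} = - 156721 \frac{\sqrt{11}}{55} = - \frac{156721 \sqrt{11}}{55}$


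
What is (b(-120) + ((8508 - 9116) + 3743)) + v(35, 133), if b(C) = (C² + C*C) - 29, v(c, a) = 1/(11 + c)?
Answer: 1467677/46 ≈ 31906.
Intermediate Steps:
b(C) = -29 + 2*C² (b(C) = (C² + C²) - 29 = 2*C² - 29 = -29 + 2*C²)
(b(-120) + ((8508 - 9116) + 3743)) + v(35, 133) = ((-29 + 2*(-120)²) + ((8508 - 9116) + 3743)) + 1/(11 + 35) = ((-29 + 2*14400) + (-608 + 3743)) + 1/46 = ((-29 + 28800) + 3135) + 1/46 = (28771 + 3135) + 1/46 = 31906 + 1/46 = 1467677/46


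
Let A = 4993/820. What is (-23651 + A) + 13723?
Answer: -8135967/820 ≈ -9921.9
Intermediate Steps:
A = 4993/820 (A = 4993*(1/820) = 4993/820 ≈ 6.0890)
(-23651 + A) + 13723 = (-23651 + 4993/820) + 13723 = -19388827/820 + 13723 = -8135967/820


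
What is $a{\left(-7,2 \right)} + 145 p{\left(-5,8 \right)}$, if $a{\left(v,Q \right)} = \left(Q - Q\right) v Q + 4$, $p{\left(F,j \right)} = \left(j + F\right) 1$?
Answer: $439$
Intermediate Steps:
$p{\left(F,j \right)} = F + j$ ($p{\left(F,j \right)} = \left(F + j\right) 1 = F + j$)
$a{\left(v,Q \right)} = 4$ ($a{\left(v,Q \right)} = 0 v Q + 4 = 0 Q + 4 = 0 + 4 = 4$)
$a{\left(-7,2 \right)} + 145 p{\left(-5,8 \right)} = 4 + 145 \left(-5 + 8\right) = 4 + 145 \cdot 3 = 4 + 435 = 439$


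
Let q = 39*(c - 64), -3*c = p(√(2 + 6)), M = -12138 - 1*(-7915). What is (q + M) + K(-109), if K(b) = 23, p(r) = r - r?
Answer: -6696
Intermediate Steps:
p(r) = 0
M = -4223 (M = -12138 + 7915 = -4223)
c = 0 (c = -⅓*0 = 0)
q = -2496 (q = 39*(0 - 64) = 39*(-64) = -2496)
(q + M) + K(-109) = (-2496 - 4223) + 23 = -6719 + 23 = -6696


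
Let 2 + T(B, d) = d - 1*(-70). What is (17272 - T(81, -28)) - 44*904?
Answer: -22544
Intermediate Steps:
T(B, d) = 68 + d (T(B, d) = -2 + (d - 1*(-70)) = -2 + (d + 70) = -2 + (70 + d) = 68 + d)
(17272 - T(81, -28)) - 44*904 = (17272 - (68 - 28)) - 44*904 = (17272 - 1*40) - 39776 = (17272 - 40) - 39776 = 17232 - 39776 = -22544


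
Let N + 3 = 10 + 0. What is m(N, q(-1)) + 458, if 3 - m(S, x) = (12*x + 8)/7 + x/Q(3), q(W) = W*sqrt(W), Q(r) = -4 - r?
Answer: 3219/7 + 11*I/7 ≈ 459.86 + 1.5714*I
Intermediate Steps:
N = 7 (N = -3 + (10 + 0) = -3 + 10 = 7)
q(W) = W**(3/2)
m(S, x) = 13/7 - 11*x/7 (m(S, x) = 3 - ((12*x + 8)/7 + x/(-4 - 1*3)) = 3 - ((8 + 12*x)*(1/7) + x/(-4 - 3)) = 3 - ((8/7 + 12*x/7) + x/(-7)) = 3 - ((8/7 + 12*x/7) + x*(-1/7)) = 3 - ((8/7 + 12*x/7) - x/7) = 3 - (8/7 + 11*x/7) = 3 + (-8/7 - 11*x/7) = 13/7 - 11*x/7)
m(N, q(-1)) + 458 = (13/7 - (-11)*I/7) + 458 = (13/7 + 11*I/7) + 458 = 3219/7 + 11*I/7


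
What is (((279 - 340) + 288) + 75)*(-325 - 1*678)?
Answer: -302906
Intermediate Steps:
(((279 - 340) + 288) + 75)*(-325 - 1*678) = ((-61 + 288) + 75)*(-325 - 678) = (227 + 75)*(-1003) = 302*(-1003) = -302906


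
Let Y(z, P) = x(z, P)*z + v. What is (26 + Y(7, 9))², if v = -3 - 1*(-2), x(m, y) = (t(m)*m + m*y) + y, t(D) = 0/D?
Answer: 279841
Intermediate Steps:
t(D) = 0
x(m, y) = y + m*y (x(m, y) = (0*m + m*y) + y = (0 + m*y) + y = m*y + y = y + m*y)
v = -1 (v = -3 + 2 = -1)
Y(z, P) = -1 + P*z*(1 + z) (Y(z, P) = (P*(1 + z))*z - 1 = P*z*(1 + z) - 1 = -1 + P*z*(1 + z))
(26 + Y(7, 9))² = (26 + (-1 + 9*7*(1 + 7)))² = (26 + (-1 + 9*7*8))² = (26 + (-1 + 504))² = (26 + 503)² = 529² = 279841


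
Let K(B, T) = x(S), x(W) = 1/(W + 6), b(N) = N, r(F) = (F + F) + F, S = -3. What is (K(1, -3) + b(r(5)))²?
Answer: 2116/9 ≈ 235.11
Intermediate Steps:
r(F) = 3*F (r(F) = 2*F + F = 3*F)
x(W) = 1/(6 + W)
K(B, T) = ⅓ (K(B, T) = 1/(6 - 3) = 1/3 = ⅓)
(K(1, -3) + b(r(5)))² = (⅓ + 3*5)² = (⅓ + 15)² = (46/3)² = 2116/9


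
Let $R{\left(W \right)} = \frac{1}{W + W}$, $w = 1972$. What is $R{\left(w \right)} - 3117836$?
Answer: $- \frac{12296745183}{3944} \approx -3.1178 \cdot 10^{6}$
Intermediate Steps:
$R{\left(W \right)} = \frac{1}{2 W}$
$R{\left(w \right)} - 3117836 = \frac{1}{2 \cdot 1972} - 3117836 = \frac{1}{2} \cdot \frac{1}{1972} - 3117836 = \frac{1}{3944} - 3117836 = - \frac{12296745183}{3944}$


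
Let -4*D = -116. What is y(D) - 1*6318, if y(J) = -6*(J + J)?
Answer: -6666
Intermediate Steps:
D = 29 (D = -¼*(-116) = 29)
y(J) = -12*J
y(D) - 1*6318 = -12*29 - 1*6318 = -348 - 6318 = -6666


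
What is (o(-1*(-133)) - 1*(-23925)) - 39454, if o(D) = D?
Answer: -15396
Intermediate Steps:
(o(-1*(-133)) - 1*(-23925)) - 39454 = (-1*(-133) - 1*(-23925)) - 39454 = (133 + 23925) - 39454 = 24058 - 39454 = -15396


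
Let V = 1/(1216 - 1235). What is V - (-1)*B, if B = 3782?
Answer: 71857/19 ≈ 3781.9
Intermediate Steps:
V = -1/19 (V = 1/(-19) = -1/19 ≈ -0.052632)
V - (-1)*B = -1/19 - (-1)*3782 = -1/19 - 1*(-3782) = -1/19 + 3782 = 71857/19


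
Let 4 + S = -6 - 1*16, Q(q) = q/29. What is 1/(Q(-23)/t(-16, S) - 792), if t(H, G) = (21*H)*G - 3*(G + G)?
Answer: -257868/204231479 ≈ -0.0012626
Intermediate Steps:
Q(q) = q/29 (Q(q) = q*(1/29) = q/29)
S = -26 (S = -4 + (-6 - 1*16) = -4 + (-6 - 16) = -4 - 22 = -26)
t(H, G) = -6*G + 21*G*H (t(H, G) = 21*G*H - 6*G = -6*G + 21*G*H)
1/(Q(-23)/t(-16, S) - 792) = 1/(((1/29)*(-23))/((3*(-26)*(-2 + 7*(-16)))) - 792) = 1/(-23*(-1/(78*(-2 - 112)))/29 - 792) = 1/(-23/(29*(3*(-26)*(-114))) - 792) = 1/(-23/29/8892 - 792) = 1/(-23/29*1/8892 - 792) = 1/(-23/257868 - 792) = 1/(-204231479/257868) = -257868/204231479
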